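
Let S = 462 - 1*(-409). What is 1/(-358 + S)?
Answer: 1/513 ≈ 0.0019493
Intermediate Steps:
S = 871 (S = 462 + 409 = 871)
1/(-358 + S) = 1/(-358 + 871) = 1/513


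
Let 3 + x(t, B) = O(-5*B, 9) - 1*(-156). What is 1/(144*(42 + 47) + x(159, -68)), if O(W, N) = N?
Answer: 1/12978 ≈ 7.7053e-5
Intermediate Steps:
x(t, B) = 162 (x(t, B) = -3 + (9 - 1*(-156)) = -3 + (9 + 156) = -3 + 165 = 162)
1/(144*(42 + 47) + x(159, -68)) = 1/(144*(42 + 47) + 162) = 1/(144*89 + 162) = 1/(12816 + 162) = 1/12978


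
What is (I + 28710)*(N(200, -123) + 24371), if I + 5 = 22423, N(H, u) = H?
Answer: 1256266088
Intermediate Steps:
I = 22418 (I = -5 + 22423 = 22418)
(I + 28710)*(N(200, -123) + 24371) = (22418 + 28710)*(200 + 24371) = 51128*24571 = 1256266088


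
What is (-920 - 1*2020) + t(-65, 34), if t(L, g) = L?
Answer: -3005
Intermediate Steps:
(-920 - 1*2020) + t(-65, 34) = (-920 - 1*2020) - 65 = (-920 - 2020) - 65 = -2940 - 65 = -3005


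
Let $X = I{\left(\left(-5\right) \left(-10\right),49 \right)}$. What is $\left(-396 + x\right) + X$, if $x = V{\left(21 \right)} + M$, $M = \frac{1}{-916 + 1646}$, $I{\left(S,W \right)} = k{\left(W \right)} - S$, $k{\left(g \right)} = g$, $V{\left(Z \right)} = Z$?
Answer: $- \frac{274479}{730} \approx -376.0$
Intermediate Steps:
$I{\left(S,W \right)} = W - S$
$X = -1$ ($X = 49 - \left(-5\right) \left(-10\right) = 49 - 50 = -1$)
$M = \frac{1}{730} \approx 0.0013699$
$x = \frac{15331}{730}$ ($x = 21 + \frac{1}{730} = \frac{15331}{730} \approx 21.001$)
$\left(-396 + x\right) + X = \left(-396 + \frac{15331}{730}\right) - 1 = - \frac{273749}{730} - 1 = - \frac{274479}{730}$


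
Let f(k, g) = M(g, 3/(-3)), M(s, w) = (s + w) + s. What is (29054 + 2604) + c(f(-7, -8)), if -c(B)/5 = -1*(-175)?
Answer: 30783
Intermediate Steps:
M(s, w) = w + 2*s
f(k, g) = -1 + 2*g (f(k, g) = 3/(-3) + 2*g = 3*(-⅓) + 2*g = -1 + 2*g)
c(B) = -875 (c(B) = -(-5)*(-175) = -5*175 = -875)
(29054 + 2604) + c(f(-7, -8)) = (29054 + 2604) - 875 = 31658 - 875 = 30783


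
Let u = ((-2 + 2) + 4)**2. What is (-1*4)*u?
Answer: -64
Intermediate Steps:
u = 16 (u = (0 + 4)**2 = 4**2 = 16)
(-1*4)*u = -1*4*16 = -4*16 = -64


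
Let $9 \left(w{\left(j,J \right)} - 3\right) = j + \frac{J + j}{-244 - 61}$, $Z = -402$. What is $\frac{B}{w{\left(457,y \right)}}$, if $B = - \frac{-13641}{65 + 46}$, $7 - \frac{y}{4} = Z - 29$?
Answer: $\frac{12481515}{5380207} \approx 2.3199$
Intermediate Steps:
$y = 1752$ ($y = 28 - 4 \left(-402 - 29\right) = 28 - -1724 = 28 + 1724 = 1752$)
$w{\left(j,J \right)} = 3 - \frac{J}{2745} + \frac{304 j}{2745}$ ($w{\left(j,J \right)} = 3 + \frac{j + \frac{J + j}{-244 - 61}}{9} = 3 + \frac{j + \frac{J + j}{-305}}{9} = 3 + \frac{j + \left(J + j\right) \left(- \frac{1}{305}\right)}{9} = 3 + \frac{j - \left(\frac{J}{305} + \frac{j}{305}\right)}{9} = 3 + \frac{- \frac{J}{305} + \frac{304 j}{305}}{9} = 3 - \left(- \frac{304 j}{2745} + \frac{J}{2745}\right) = 3 - \frac{J}{2745} + \frac{304 j}{2745}$)
$B = \frac{4547}{37}$ ($B = - \frac{-13641}{111} = \left(-1\right) \left(- \frac{4547}{37}\right) = \frac{4547}{37} \approx 122.89$)
$\frac{B}{w{\left(457,y \right)}} = \frac{4547}{37 \left(3 - \frac{584}{915} + \frac{304}{2745} \cdot 457\right)} = \frac{4547}{37 \left(3 - \frac{584}{915} + \frac{138928}{2745}\right)} = \frac{4547}{37 \cdot \frac{145411}{2745}} = \frac{4547}{37} \cdot \frac{2745}{145411} = \frac{12481515}{5380207}$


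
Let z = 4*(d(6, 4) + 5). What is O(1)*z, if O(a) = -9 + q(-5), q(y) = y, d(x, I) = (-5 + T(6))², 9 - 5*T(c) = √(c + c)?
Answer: -22008/25 - 3584*√3/25 ≈ -1128.6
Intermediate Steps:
T(c) = 9/5 - √2*√c/5 (T(c) = 9/5 - √(c + c)/5 = 9/5 - √2*√c/5)
d(x, I) = (-16/5 - 2*√3/5)² (d(x, I) = (-5 + (9/5 - √2*√6/5))² = (-5 + (9/5 - 2*√3/5))² = (-16/5 - 2*√3/5)²)
z = 1572/25 + 256*√3/25 (z = 4*((268/25 + 64*√3/25) + 5) = 4*(393/25 + 64*√3/25) = 1572/25 + 256*√3/25 ≈ 80.616)
O(a) = -14 (O(a) = -9 - 5 = -14)
O(1)*z = -14*(1572/25 + 256*√3/25) = -22008/25 - 3584*√3/25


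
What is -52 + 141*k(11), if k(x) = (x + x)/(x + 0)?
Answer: 230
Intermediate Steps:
k(x) = 2 (k(x) = (2*x)/x = 2)
-52 + 141*k(11) = -52 + 141*2 = -52 + 282 = 230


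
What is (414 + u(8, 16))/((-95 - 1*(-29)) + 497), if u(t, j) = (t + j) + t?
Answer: 446/431 ≈ 1.0348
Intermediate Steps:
u(t, j) = j + 2*t (u(t, j) = (j + t) + t = j + 2*t)
(414 + u(8, 16))/((-95 - 1*(-29)) + 497) = (414 + (16 + 2*8))/((-95 - 1*(-29)) + 497) = (414 + (16 + 16))/((-95 + 29) + 497) = (414 + 32)/(-66 + 497) = 446/431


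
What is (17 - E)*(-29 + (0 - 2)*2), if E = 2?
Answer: -495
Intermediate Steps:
(17 - E)*(-29 + (0 - 2)*2) = (17 - 1*2)*(-29 + (0 - 2)*2) = (17 - 2)*(-29 - 2*2) = 15*(-29 - 4) = 15*(-33) = -495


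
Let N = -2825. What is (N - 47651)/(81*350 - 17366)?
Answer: -12619/2746 ≈ -4.5954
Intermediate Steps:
(N - 47651)/(81*350 - 17366) = (-2825 - 47651)/(81*350 - 17366) = -50476/(28350 - 17366) = -50476/10984 = -50476*1/10984 = -12619/2746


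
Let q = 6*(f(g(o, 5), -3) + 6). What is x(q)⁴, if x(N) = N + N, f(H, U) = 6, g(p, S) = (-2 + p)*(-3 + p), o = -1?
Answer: 429981696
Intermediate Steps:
g(p, S) = (-3 + p)*(-2 + p)
q = 72 (q = 6*(6 + 6) = 6*12 = 72)
x(N) = 2*N
x(q)⁴ = (2*72)⁴ = 144⁴ = 429981696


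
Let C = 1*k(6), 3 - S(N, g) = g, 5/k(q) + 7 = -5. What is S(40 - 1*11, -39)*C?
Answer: -35/2 ≈ -17.500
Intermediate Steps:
k(q) = -5/12 (k(q) = 5/(-7 - 5) = 5/(-12) = 5*(-1/12) = -5/12)
S(N, g) = 3 - g
C = -5/12 (C = 1*(-5/12) = -5/12 ≈ -0.41667)
S(40 - 1*11, -39)*C = (3 - 1*(-39))*(-5/12) = (3 + 39)*(-5/12) = 42*(-5/12) = -35/2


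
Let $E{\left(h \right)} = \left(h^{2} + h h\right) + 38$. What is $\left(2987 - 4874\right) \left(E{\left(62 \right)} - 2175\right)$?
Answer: $-10474737$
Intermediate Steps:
$E{\left(h \right)} = 38 + 2 h^{2}$ ($E{\left(h \right)} = \left(h^{2} + h^{2}\right) + 38 = 2 h^{2} + 38 = 38 + 2 h^{2}$)
$\left(2987 - 4874\right) \left(E{\left(62 \right)} - 2175\right) = \left(2987 - 4874\right) \left(\left(38 + 2 \cdot 62^{2}\right) - 2175\right) = - 1887 \left(\left(38 + 2 \cdot 3844\right) - 2175\right) = - 1887 \left(\left(38 + 7688\right) - 2175\right) = - 1887 \left(7726 - 2175\right) = \left(-1887\right) 5551 = -10474737$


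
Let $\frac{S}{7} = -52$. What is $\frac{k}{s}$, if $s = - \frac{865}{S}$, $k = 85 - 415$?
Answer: $- \frac{24024}{173} \approx -138.87$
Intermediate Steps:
$S = -364$ ($S = 7 \left(-52\right) = -364$)
$k = -330$ ($k = 85 - 415 = -330$)
$s = \frac{865}{364}$ ($s = - \frac{865}{-364} = \left(-865\right) \left(- \frac{1}{364}\right) = \frac{865}{364} \approx 2.3764$)
$\frac{k}{s} = - \frac{330}{\frac{865}{364}} = \left(-330\right) \frac{364}{865} = - \frac{24024}{173}$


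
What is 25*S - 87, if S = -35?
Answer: -962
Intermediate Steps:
25*S - 87 = 25*(-35) - 87 = -875 - 87 = -962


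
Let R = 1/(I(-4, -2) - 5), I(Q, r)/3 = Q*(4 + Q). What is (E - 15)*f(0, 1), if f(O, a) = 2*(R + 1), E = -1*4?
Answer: -152/5 ≈ -30.400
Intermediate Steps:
I(Q, r) = 3*Q*(4 + Q) (I(Q, r) = 3*(Q*(4 + Q)) = 3*Q*(4 + Q))
E = -4
R = -⅕ (R = 1/(3*(-4)*(4 - 4) - 5) = 1/(3*(-4)*0 - 5) = 1/(0 - 5) = 1/(-5) = -⅕ ≈ -0.20000)
f(O, a) = 8/5 (f(O, a) = 2*(-⅕ + 1) = 2*(⅘) = 8/5)
(E - 15)*f(0, 1) = (-4 - 15)*(8/5) = -19*8/5 = -152/5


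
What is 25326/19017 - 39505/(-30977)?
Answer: 170643343/65454401 ≈ 2.6071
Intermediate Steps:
25326/19017 - 39505/(-30977) = 25326*(1/19017) - 39505*(-1/30977) = 2814/2113 + 39505/30977 = 170643343/65454401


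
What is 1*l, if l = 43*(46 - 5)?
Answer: 1763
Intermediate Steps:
l = 1763 (l = 43*41 = 1763)
1*l = 1*1763 = 1763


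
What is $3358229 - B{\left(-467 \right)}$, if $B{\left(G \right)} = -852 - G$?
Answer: $3358614$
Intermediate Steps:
$3358229 - B{\left(-467 \right)} = 3358229 - \left(-852 - -467\right) = 3358229 - \left(-852 + 467\right) = 3358229 - -385 = 3358229 + 385 = 3358614$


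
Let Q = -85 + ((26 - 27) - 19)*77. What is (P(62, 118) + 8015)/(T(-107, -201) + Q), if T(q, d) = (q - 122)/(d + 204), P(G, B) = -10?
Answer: -24015/5104 ≈ -4.7051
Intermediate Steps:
Q = -1625 (Q = -85 + (-1 - 19)*77 = -85 - 20*77 = -85 - 1540 = -1625)
T(q, d) = (-122 + q)/(204 + d)
(P(62, 118) + 8015)/(T(-107, -201) + Q) = (-10 + 8015)/((-122 - 107)/(204 - 201) - 1625) = 8005/(-229/3 - 1625) = 8005/(-5104/3) = 8005*(-3/5104) = -24015/5104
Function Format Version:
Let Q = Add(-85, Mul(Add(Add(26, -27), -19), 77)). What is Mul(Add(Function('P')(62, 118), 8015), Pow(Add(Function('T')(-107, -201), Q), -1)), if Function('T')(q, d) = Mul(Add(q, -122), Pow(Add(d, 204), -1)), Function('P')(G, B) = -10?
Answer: Rational(-24015, 5104) ≈ -4.7051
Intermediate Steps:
Q = -1625 (Q = Add(-85, Mul(Add(-1, -19), 77)) = Add(-85, Mul(-20, 77)) = Add(-85, -1540) = -1625)
Function('T')(q, d) = Mul(Pow(Add(204, d), -1), Add(-122, q)) (Function('T')(q, d) = Mul(Add(-122, q), Pow(Add(204, d), -1)) = Mul(Pow(Add(204, d), -1), Add(-122, q)))
Mul(Add(Function('P')(62, 118), 8015), Pow(Add(Function('T')(-107, -201), Q), -1)) = Mul(Add(-10, 8015), Pow(Add(Mul(Pow(Add(204, -201), -1), Add(-122, -107)), -1625), -1)) = Mul(8005, Pow(Add(Mul(Pow(3, -1), -229), -1625), -1)) = Mul(8005, Pow(Add(Mul(Rational(1, 3), -229), -1625), -1)) = Mul(8005, Pow(Add(Rational(-229, 3), -1625), -1)) = Mul(8005, Pow(Rational(-5104, 3), -1)) = Mul(8005, Rational(-3, 5104)) = Rational(-24015, 5104)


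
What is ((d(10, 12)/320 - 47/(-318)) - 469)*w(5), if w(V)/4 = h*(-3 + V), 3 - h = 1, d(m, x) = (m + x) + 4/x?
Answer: -23851649/3180 ≈ -7500.5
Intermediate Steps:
d(m, x) = m + x + 4/x
h = 2 (h = 3 - 1*1 = 3 - 1 = 2)
w(V) = -24 + 8*V (w(V) = 4*(2*(-3 + V)) = 4*(-6 + 2*V) = -24 + 8*V)
((d(10, 12)/320 - 47/(-318)) - 469)*w(5) = (((10 + 12 + 4/12)/320 - 47/(-318)) - 469)*(-24 + 8*5) = (((10 + 12 + 4*(1/12))*(1/320) - 47*(-1/318)) - 469)*(-24 + 40) = (((10 + 12 + ⅓)*(1/320) + 47/318) - 469)*16 = (((67/3)*(1/320) + 47/318) - 469)*16 = ((67/960 + 47/318) - 469)*16 = (11071/50880 - 469)*16 = -23851649/50880*16 = -23851649/3180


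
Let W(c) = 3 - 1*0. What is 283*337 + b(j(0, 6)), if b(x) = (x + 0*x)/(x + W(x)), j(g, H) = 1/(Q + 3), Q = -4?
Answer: 190741/2 ≈ 95371.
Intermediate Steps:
W(c) = 3 (W(c) = 3 + 0 = 3)
j(g, H) = -1 (j(g, H) = 1/(-4 + 3) = 1/(-1) = -1)
b(x) = x/(3 + x) (b(x) = (x + 0*x)/(x + 3) = (x + 0)/(3 + x) = x/(3 + x))
283*337 + b(j(0, 6)) = 283*337 - 1/(3 - 1) = 95371 - 1/2 = 95371 - 1*½ = 95371 - ½ = 190741/2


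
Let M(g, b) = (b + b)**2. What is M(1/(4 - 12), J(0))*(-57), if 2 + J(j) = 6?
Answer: -3648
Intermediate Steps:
J(j) = 4 (J(j) = -2 + 6 = 4)
M(g, b) = 4*b**2 (M(g, b) = (2*b)**2 = 4*b**2)
M(1/(4 - 12), J(0))*(-57) = (4*4**2)*(-57) = (4*16)*(-57) = 64*(-57) = -3648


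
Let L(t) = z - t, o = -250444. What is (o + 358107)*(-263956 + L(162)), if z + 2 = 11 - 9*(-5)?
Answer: -28429922432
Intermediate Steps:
z = 54 (z = -2 + (11 - 9*(-5)) = -2 + (11 + 45) = -2 + 56 = 54)
L(t) = 54 - t
(o + 358107)*(-263956 + L(162)) = (-250444 + 358107)*(-263956 + (54 - 1*162)) = 107663*(-263956 + (54 - 162)) = 107663*(-263956 - 108) = 107663*(-264064) = -28429922432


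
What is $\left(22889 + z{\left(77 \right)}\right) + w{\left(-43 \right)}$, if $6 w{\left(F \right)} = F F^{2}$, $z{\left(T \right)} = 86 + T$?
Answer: $\frac{58805}{6} \approx 9800.8$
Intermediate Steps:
$w{\left(F \right)} = \frac{F^{3}}{6}$ ($w{\left(F \right)} = \frac{F F^{2}}{6} = \frac{F^{3}}{6}$)
$\left(22889 + z{\left(77 \right)}\right) + w{\left(-43 \right)} = \left(22889 + \left(86 + 77\right)\right) + \frac{\left(-43\right)^{3}}{6} = \left(22889 + 163\right) + \frac{1}{6} \left(-79507\right) = 23052 - \frac{79507}{6} = \frac{58805}{6}$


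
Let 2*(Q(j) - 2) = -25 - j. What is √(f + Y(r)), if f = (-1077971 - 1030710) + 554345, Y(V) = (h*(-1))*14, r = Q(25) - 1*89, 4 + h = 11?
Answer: I*√1554434 ≈ 1246.8*I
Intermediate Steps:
h = 7 (h = -4 + 11 = 7)
Q(j) = -21/2 - j/2 (Q(j) = 2 + (-25 - j)/2 = 2 + (-25/2 - j/2) = -21/2 - j/2)
r = -112 (r = (-21/2 - ½*25) - 1*89 = (-21/2 - 25/2) - 89 = -23 - 89 = -112)
Y(V) = -98 (Y(V) = (7*(-1))*14 = -7*14 = -98)
f = -1554336 (f = -2108681 + 554345 = -1554336)
√(f + Y(r)) = √(-1554336 - 98) = √(-1554434) = I*√1554434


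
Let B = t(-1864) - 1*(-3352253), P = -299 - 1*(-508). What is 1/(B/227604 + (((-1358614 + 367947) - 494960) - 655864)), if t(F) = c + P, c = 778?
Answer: -56901/121852141081 ≈ -4.6697e-7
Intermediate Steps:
P = 209 (P = -299 + 508 = 209)
t(F) = 987 (t(F) = 778 + 209 = 987)
B = 3353240 (B = 987 - 1*(-3352253) = 987 + 3352253 = 3353240)
1/(B/227604 + (((-1358614 + 367947) - 494960) - 655864)) = 1/(3353240/227604 + (((-1358614 + 367947) - 494960) - 655864)) = 1/(3353240*(1/227604) + ((-990667 - 494960) - 655864)) = 1/(838310/56901 + (-1485627 - 655864)) = 1/(838310/56901 - 2141491) = 1/(-121852141081/56901) = -56901/121852141081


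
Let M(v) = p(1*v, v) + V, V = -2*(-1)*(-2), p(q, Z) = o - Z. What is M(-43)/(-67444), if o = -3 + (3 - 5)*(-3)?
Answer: -21/33722 ≈ -0.00062274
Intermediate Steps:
o = 3 (o = -3 - 2*(-3) = -3 + 6 = 3)
p(q, Z) = 3 - Z
V = -4 (V = 2*(-2) = -4)
M(v) = -1 - v (M(v) = (3 - v) - 4 = -1 - v)
M(-43)/(-67444) = (-1 - 1*(-43))/(-67444) = (-1 + 43)*(-1/67444) = 42*(-1/67444) = -21/33722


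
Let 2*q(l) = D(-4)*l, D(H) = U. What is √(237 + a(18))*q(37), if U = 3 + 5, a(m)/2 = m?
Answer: 148*√273 ≈ 2445.4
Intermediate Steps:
a(m) = 2*m
U = 8
D(H) = 8
q(l) = 4*l (q(l) = (8*l)/2 = 4*l)
√(237 + a(18))*q(37) = √(237 + 2*18)*(4*37) = √(237 + 36)*148 = √273*148 = 148*√273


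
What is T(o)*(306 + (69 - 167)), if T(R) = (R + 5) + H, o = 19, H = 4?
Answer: 5824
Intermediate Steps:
T(R) = 9 + R (T(R) = (R + 5) + 4 = (5 + R) + 4 = 9 + R)
T(o)*(306 + (69 - 167)) = (9 + 19)*(306 + (69 - 167)) = 28*(306 - 98) = 28*208 = 5824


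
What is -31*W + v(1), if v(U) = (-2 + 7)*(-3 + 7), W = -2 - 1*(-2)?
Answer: 20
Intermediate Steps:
W = 0 (W = -2 + 2 = 0)
v(U) = 20 (v(U) = 5*4 = 20)
-31*W + v(1) = -31*0 + 20 = 0 + 20 = 20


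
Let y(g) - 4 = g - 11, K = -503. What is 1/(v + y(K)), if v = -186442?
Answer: -1/186952 ≈ -5.3490e-6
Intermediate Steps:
y(g) = -7 + g (y(g) = 4 + (g - 11) = 4 + (-11 + g) = -7 + g)
1/(v + y(K)) = 1/(-186442 + (-7 - 503)) = 1/(-186442 - 510) = 1/(-186952) = -1/186952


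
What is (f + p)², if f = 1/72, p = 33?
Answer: 5650129/5184 ≈ 1089.9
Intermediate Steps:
f = 1/72 ≈ 0.013889
(f + p)² = (1/72 + 33)² = (2377/72)² = 5650129/5184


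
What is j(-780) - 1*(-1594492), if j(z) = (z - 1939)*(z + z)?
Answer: 5836132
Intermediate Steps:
j(z) = 2*z*(-1939 + z) (j(z) = (-1939 + z)*(2*z) = 2*z*(-1939 + z))
j(-780) - 1*(-1594492) = 2*(-780)*(-1939 - 780) - 1*(-1594492) = 2*(-780)*(-2719) + 1594492 = 4241640 + 1594492 = 5836132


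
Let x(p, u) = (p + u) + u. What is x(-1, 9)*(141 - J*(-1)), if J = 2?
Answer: 2431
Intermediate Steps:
x(p, u) = p + 2*u
x(-1, 9)*(141 - J*(-1)) = (-1 + 2*9)*(141 - 1*2*(-1)) = (-1 + 18)*(141 - 2*(-1)) = 17*(141 + 2) = 17*143 = 2431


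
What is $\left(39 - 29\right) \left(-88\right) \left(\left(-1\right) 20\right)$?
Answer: $17600$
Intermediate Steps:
$\left(39 - 29\right) \left(-88\right) \left(\left(-1\right) 20\right) = \left(39 - 29\right) \left(-88\right) \left(-20\right) = 10 \left(-88\right) \left(-20\right) = \left(-880\right) \left(-20\right) = 17600$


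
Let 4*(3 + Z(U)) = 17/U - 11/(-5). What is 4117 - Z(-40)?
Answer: 659129/160 ≈ 4119.6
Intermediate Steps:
Z(U) = -49/20 + 17/(4*U) (Z(U) = -3 + (17/U - 11/(-5))/4 = -3 + (17/U - 11*(-⅕))/4 = -3 + (17/U + 11/5)/4 = -3 + (11/5 + 17/U)/4 = -3 + (11/20 + 17/(4*U)) = -49/20 + 17/(4*U))
4117 - Z(-40) = 4117 - (85 - 49*(-40))/(20*(-40)) = 4117 - (-1)*(85 + 1960)/(20*40) = 4117 - (-1)*2045/(20*40) = 4117 - 1*(-409/160) = 4117 + 409/160 = 659129/160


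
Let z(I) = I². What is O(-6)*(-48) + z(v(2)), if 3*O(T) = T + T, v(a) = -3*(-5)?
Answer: 417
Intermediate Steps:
v(a) = 15
O(T) = 2*T/3 (O(T) = (T + T)/3 = (2*T)/3 = 2*T/3)
O(-6)*(-48) + z(v(2)) = ((⅔)*(-6))*(-48) + 15² = -4*(-48) + 225 = 192 + 225 = 417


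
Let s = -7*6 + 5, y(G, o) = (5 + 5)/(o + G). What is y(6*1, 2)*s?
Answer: -185/4 ≈ -46.250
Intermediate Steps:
y(G, o) = 10/(G + o)
s = -37 (s = -42 + 5 = -37)
y(6*1, 2)*s = (10/(6*1 + 2))*(-37) = (10/(6 + 2))*(-37) = (10/8)*(-37) = (10*(1/8))*(-37) = (5/4)*(-37) = -185/4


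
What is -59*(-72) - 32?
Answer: 4216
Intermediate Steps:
-59*(-72) - 32 = 4248 - 32 = 4216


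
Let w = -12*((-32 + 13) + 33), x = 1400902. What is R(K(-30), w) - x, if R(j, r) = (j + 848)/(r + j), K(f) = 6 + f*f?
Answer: -516931961/369 ≈ -1.4009e+6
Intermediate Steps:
K(f) = 6 + f**2
w = -168 (w = -12*(-19 + 33) = -12*14 = -168)
R(j, r) = (848 + j)/(j + r)
R(K(-30), w) - x = (848 + (6 + (-30)**2))/((6 + (-30)**2) - 168) - 1*1400902 = (848 + (6 + 900))/((6 + 900) - 168) - 1400902 = (848 + 906)/(906 - 168) - 1400902 = 1754/738 - 1400902 = (1/738)*1754 - 1400902 = 877/369 - 1400902 = -516931961/369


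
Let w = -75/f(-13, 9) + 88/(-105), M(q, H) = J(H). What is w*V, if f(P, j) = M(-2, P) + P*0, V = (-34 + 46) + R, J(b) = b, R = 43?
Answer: 74041/273 ≈ 271.21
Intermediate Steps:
M(q, H) = H
V = 55 (V = (-34 + 46) + 43 = 12 + 43 = 55)
f(P, j) = P (f(P, j) = P + P*0 = P + 0 = P)
w = 6731/1365 (w = -75/(-13) + 88/(-105) = -75*(-1/13) + 88*(-1/105) = 75/13 - 88/105 = 6731/1365 ≈ 4.9311)
w*V = (6731/1365)*55 = 74041/273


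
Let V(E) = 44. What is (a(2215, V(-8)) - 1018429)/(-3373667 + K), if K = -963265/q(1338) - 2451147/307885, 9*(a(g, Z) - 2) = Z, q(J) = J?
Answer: 20633071527890/68364708870783 ≈ 0.30181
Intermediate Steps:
a(g, Z) = 2 + Z/9
K = -299854479211/411950130 (K = -963265/1338 - 2451147/307885 = -299854479211/411950130 ≈ -727.89)
(a(2215, V(-8)) - 1018429)/(-3373667 + K) = ((2 + (⅑)*44) - 1018429)/(-3373667 - 299854479211/411950130) = ((2 + 44/9) - 1018429)/(-1390082413705921/411950130) = (62/9 - 1018429)*(-411950130/1390082413705921) = -9165799/9*(-411950130/1390082413705921) = 20633071527890/68364708870783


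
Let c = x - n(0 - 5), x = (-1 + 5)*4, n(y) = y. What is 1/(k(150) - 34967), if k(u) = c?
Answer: -1/34946 ≈ -2.8616e-5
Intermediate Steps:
x = 16 (x = 4*4 = 16)
c = 21 (c = 16 - (0 - 5) = 16 - 1*(-5) = 16 + 5 = 21)
k(u) = 21
1/(k(150) - 34967) = 1/(21 - 34967) = 1/(-34946) = -1/34946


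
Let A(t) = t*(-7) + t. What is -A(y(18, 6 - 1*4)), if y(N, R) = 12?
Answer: 72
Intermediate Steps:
A(t) = -6*t (A(t) = -7*t + t = -6*t)
-A(y(18, 6 - 1*4)) = -(-6)*12 = -1*(-72) = 72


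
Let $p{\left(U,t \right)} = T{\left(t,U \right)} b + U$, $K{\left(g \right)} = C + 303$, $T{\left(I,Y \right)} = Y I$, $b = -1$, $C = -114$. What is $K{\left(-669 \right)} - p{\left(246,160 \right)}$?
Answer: $39303$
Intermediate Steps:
$T{\left(I,Y \right)} = I Y$
$K{\left(g \right)} = 189$ ($K{\left(g \right)} = -114 + 303 = 189$)
$p{\left(U,t \right)} = U - U t$ ($p{\left(U,t \right)} = t U \left(-1\right) + U = U t \left(-1\right) + U = - U t + U = U - U t$)
$K{\left(-669 \right)} - p{\left(246,160 \right)} = 189 - 246 \left(1 - 160\right) = 189 - 246 \left(-159\right) = 189 - -39114 = 189 + 39114 = 39303$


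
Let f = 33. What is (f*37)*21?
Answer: 25641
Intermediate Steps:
(f*37)*21 = (33*37)*21 = 1221*21 = 25641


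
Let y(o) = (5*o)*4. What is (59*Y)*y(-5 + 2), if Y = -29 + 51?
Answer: -77880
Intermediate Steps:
Y = 22
y(o) = 20*o
(59*Y)*y(-5 + 2) = (59*22)*(20*(-5 + 2)) = 1298*(20*(-3)) = 1298*(-60) = -77880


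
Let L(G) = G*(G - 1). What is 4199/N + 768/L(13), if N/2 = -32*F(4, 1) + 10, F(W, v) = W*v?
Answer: -39483/3068 ≈ -12.869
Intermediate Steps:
N = -236 (N = 2*(-128 + 10) = 2*(-118) = -236)
L(G) = G*(-1 + G)
4199/N + 768/L(13) = 4199/(-236) + 768/((13*(-1 + 13))) = 4199*(-1/236) + 768/((13*12)) = -4199/236 + 768/156 = -4199/236 + 768*(1/156) = -4199/236 + 64/13 = -39483/3068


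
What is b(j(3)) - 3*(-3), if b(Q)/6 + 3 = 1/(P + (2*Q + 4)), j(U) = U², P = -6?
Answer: -69/8 ≈ -8.6250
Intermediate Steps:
b(Q) = -18 + 6/(-2 + 2*Q) (b(Q) = -18 + 6/(-6 + (2*Q + 4)) = -18 + 6/(-6 + (4 + 2*Q)) = -18 + 6/(-2 + 2*Q))
b(j(3)) - 3*(-3) = 3*(7 - 6*3²)/(-1 + 3²) - 3*(-3) = 3*(7 - 6*9)/(-1 + 9) + 9 = 3*(7 - 54)/8 + 9 = 3*(⅛)*(-47) + 9 = -141/8 + 9 = -69/8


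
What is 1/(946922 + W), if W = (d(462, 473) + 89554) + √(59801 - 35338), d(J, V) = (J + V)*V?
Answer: 1478731/2186645345898 - √24463/2186645345898 ≈ 6.7618e-7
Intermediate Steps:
d(J, V) = V*(J + V)
W = 531809 + √24463 (W = (473*(462 + 473) + 89554) + √(59801 - 35338) = (473*935 + 89554) + √24463 = (442255 + 89554) + √24463 = 531809 + √24463 ≈ 5.3197e+5)
1/(946922 + W) = 1/(946922 + (531809 + √24463)) = 1/(1478731 + √24463)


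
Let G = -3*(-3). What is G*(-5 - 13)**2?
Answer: 2916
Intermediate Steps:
G = 9
G*(-5 - 13)**2 = 9*(-5 - 13)**2 = 9*(-18)**2 = 9*324 = 2916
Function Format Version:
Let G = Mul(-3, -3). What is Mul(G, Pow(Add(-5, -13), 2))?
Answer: 2916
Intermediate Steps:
G = 9
Mul(G, Pow(Add(-5, -13), 2)) = Mul(9, Pow(Add(-5, -13), 2)) = Mul(9, Pow(-18, 2)) = Mul(9, 324) = 2916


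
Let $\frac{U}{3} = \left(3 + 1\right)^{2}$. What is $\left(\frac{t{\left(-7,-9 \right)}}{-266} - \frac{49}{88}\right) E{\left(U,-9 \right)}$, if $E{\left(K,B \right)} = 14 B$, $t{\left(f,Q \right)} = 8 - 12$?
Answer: $\frac{57069}{836} \approx 68.264$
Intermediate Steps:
$t{\left(f,Q \right)} = -4$ ($t{\left(f,Q \right)} = 8 - 12 = -4$)
$U = 48$ ($U = 3 \left(3 + 1\right)^{2} = 3 \cdot 4^{2} = 3 \cdot 16 = 48$)
$\left(\frac{t{\left(-7,-9 \right)}}{-266} - \frac{49}{88}\right) E{\left(U,-9 \right)} = \left(- \frac{4}{-266} - \frac{49}{88}\right) 14 \left(-9\right) = \left(\left(-4\right) \left(- \frac{1}{266}\right) - \frac{49}{88}\right) \left(-126\right) = \left(\frac{2}{133} - \frac{49}{88}\right) \left(-126\right) = \left(- \frac{6341}{11704}\right) \left(-126\right) = \frac{57069}{836}$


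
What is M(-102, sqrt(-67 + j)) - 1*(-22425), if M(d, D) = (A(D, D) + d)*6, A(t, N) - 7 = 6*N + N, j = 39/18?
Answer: 21855 + 7*I*sqrt(2334) ≈ 21855.0 + 338.18*I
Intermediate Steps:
j = 13/6 (j = 39*(1/18) = 13/6 ≈ 2.1667)
A(t, N) = 7 + 7*N (A(t, N) = 7 + (6*N + N) = 7 + 7*N)
M(d, D) = 42 + 6*d + 42*D (M(d, D) = ((7 + 7*D) + d)*6 = (7 + d + 7*D)*6 = 42 + 6*d + 42*D)
M(-102, sqrt(-67 + j)) - 1*(-22425) = (42 + 6*(-102) + 42*sqrt(-67 + 13/6)) - 1*(-22425) = (42 - 612 + 42*sqrt(-389/6)) + 22425 = (42 - 612 + 42*(I*sqrt(2334)/6)) + 22425 = (42 - 612 + 7*I*sqrt(2334)) + 22425 = (-570 + 7*I*sqrt(2334)) + 22425 = 21855 + 7*I*sqrt(2334)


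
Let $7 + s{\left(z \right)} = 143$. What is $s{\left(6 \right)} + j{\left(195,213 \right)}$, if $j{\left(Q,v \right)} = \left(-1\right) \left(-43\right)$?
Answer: $179$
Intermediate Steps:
$j{\left(Q,v \right)} = 43$
$s{\left(z \right)} = 136$ ($s{\left(z \right)} = -7 + 143 = 136$)
$s{\left(6 \right)} + j{\left(195,213 \right)} = 136 + 43 = 179$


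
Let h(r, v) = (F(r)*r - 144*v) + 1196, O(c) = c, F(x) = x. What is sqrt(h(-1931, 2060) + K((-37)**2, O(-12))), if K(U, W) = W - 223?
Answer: sqrt(3433082) ≈ 1852.9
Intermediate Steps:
h(r, v) = 1196 + r**2 - 144*v (h(r, v) = (r*r - 144*v) + 1196 = (r**2 - 144*v) + 1196 = 1196 + r**2 - 144*v)
K(U, W) = -223 + W
sqrt(h(-1931, 2060) + K((-37)**2, O(-12))) = sqrt((1196 + (-1931)**2 - 144*2060) + (-223 - 12)) = sqrt((1196 + 3728761 - 296640) - 235) = sqrt(3433317 - 235) = sqrt(3433082)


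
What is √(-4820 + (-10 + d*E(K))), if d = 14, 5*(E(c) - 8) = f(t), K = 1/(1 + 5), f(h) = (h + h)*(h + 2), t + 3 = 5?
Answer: I*√116830/5 ≈ 68.361*I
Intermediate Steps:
t = 2 (t = -3 + 5 = 2)
f(h) = 2*h*(2 + h) (f(h) = (2*h)*(2 + h) = 2*h*(2 + h))
K = ⅙ (K = 1/6 = ⅙ ≈ 0.16667)
E(c) = 56/5 (E(c) = 8 + (2*2*(2 + 2))/5 = 8 + (2*2*4)/5 = 8 + (⅕)*16 = 8 + 16/5 = 56/5)
√(-4820 + (-10 + d*E(K))) = √(-4820 + (-10 + 14*(56/5))) = √(-4820 + (-10 + 784/5)) = √(-4820 + 734/5) = √(-23366/5) = I*√116830/5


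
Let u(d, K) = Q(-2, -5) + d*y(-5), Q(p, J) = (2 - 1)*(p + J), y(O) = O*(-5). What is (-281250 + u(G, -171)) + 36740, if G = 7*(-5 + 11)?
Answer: -243467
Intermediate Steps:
y(O) = -5*O
Q(p, J) = J + p (Q(p, J) = 1*(J + p) = J + p)
G = 42 (G = 7*6 = 42)
u(d, K) = -7 + 25*d (u(d, K) = (-5 - 2) + d*(-5*(-5)) = -7 + d*25 = -7 + 25*d)
(-281250 + u(G, -171)) + 36740 = (-281250 + (-7 + 25*42)) + 36740 = (-281250 + (-7 + 1050)) + 36740 = (-281250 + 1043) + 36740 = -280207 + 36740 = -243467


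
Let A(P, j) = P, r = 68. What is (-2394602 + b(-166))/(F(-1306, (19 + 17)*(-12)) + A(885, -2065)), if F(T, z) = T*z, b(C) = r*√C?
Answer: -2394602/565077 + 68*I*√166/565077 ≈ -4.2377 + 0.0015504*I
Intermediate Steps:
b(C) = 68*√C
(-2394602 + b(-166))/(F(-1306, (19 + 17)*(-12)) + A(885, -2065)) = (-2394602 + 68*√(-166))/(-1306*(19 + 17)*(-12) + 885) = (-2394602 + 68*(I*√166))/(-47016*(-12) + 885) = (-2394602 + 68*I*√166)/(-1306*(-432) + 885) = (-2394602 + 68*I*√166)/(564192 + 885) = (-2394602 + 68*I*√166)/565077 = (-2394602 + 68*I*√166)*(1/565077) = -2394602/565077 + 68*I*√166/565077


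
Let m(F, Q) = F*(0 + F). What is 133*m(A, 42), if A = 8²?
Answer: 544768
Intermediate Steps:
A = 64
m(F, Q) = F² (m(F, Q) = F*F = F²)
133*m(A, 42) = 133*64² = 133*4096 = 544768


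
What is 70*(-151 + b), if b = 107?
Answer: -3080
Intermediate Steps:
70*(-151 + b) = 70*(-151 + 107) = 70*(-44) = -3080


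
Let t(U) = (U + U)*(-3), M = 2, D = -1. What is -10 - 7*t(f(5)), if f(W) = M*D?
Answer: -94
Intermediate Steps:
f(W) = -2 (f(W) = 2*(-1) = -2)
t(U) = -6*U (t(U) = (2*U)*(-3) = -6*U)
-10 - 7*t(f(5)) = -10 - (-42)*(-2) = -10 - 7*12 = -10 - 84 = -94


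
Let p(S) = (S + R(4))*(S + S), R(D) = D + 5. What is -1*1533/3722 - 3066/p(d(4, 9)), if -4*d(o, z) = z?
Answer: 30306899/301482 ≈ 100.53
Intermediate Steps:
R(D) = 5 + D
d(o, z) = -z/4
p(S) = 2*S*(9 + S) (p(S) = (S + (5 + 4))*(S + S) = (S + 9)*(2*S) = (9 + S)*(2*S) = 2*S*(9 + S))
-1*1533/3722 - 3066/p(d(4, 9)) = -1*1533/3722 - 3066*(-2/(9*(9 - 1/4*9))) = -1533*1/3722 - 3066*(-2/(9*(9 - 9/4))) = -1533/3722 - 3066/(2*(-9/4)*(27/4)) = -1533/3722 - 3066/(-243/8) = -1533/3722 - 3066*(-8/243) = -1533/3722 + 8176/81 = 30306899/301482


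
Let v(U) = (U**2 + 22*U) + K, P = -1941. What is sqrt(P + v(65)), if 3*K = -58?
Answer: 2*sqrt(8313)/3 ≈ 60.784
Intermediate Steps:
K = -58/3 (K = (1/3)*(-58) = -58/3 ≈ -19.333)
v(U) = -58/3 + U**2 + 22*U (v(U) = (U**2 + 22*U) - 58/3 = -58/3 + U**2 + 22*U)
sqrt(P + v(65)) = sqrt(-1941 + (-58/3 + 65**2 + 22*65)) = sqrt(-1941 + (-58/3 + 4225 + 1430)) = sqrt(-1941 + 16907/3) = sqrt(11084/3) = 2*sqrt(8313)/3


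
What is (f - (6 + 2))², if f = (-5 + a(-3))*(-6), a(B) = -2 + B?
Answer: 2704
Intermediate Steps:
f = 60 (f = (-5 + (-2 - 3))*(-6) = (-5 - 5)*(-6) = -10*(-6) = 60)
(f - (6 + 2))² = (60 - (6 + 2))² = (60 - 1*8)² = (60 - 8)² = 52² = 2704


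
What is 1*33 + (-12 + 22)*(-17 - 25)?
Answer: -387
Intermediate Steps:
1*33 + (-12 + 22)*(-17 - 25) = 33 + 10*(-42) = 33 - 420 = -387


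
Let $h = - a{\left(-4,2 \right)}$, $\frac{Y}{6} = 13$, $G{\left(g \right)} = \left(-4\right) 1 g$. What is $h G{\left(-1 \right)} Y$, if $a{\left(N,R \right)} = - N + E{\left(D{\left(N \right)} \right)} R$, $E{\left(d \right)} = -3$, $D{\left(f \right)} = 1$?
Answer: $624$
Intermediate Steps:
$G{\left(g \right)} = - 4 g$
$Y = 78$ ($Y = 6 \cdot 13 = 78$)
$a{\left(N,R \right)} = - N - 3 R$
$h = 2$ ($h = - (\left(-1\right) \left(-4\right) - 6) = - (4 - 6) = \left(-1\right) \left(-2\right) = 2$)
$h G{\left(-1 \right)} Y = 2 \left(\left(-4\right) \left(-1\right)\right) 78 = 2 \cdot 4 \cdot 78 = 8 \cdot 78 = 624$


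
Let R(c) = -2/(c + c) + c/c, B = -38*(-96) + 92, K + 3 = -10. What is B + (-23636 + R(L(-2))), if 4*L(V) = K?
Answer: -258631/13 ≈ -19895.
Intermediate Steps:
K = -13 (K = -3 - 10 = -13)
B = 3740 (B = 3648 + 92 = 3740)
L(V) = -13/4 (L(V) = (¼)*(-13) = -13/4)
R(c) = 1 - 1/c (R(c) = -2*1/(2*c) + 1 = -1/c + 1 = 1 - 1/c)
B + (-23636 + R(L(-2))) = 3740 + (-23636 + (-1 - 13/4)/(-13/4)) = 3740 + (-23636 - 4/13*(-17/4)) = 3740 + (-23636 + 17/13) = 3740 - 307251/13 = -258631/13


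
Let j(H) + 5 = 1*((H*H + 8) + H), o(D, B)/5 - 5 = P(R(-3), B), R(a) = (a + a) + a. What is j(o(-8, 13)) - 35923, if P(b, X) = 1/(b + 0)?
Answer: -2859140/81 ≈ -35298.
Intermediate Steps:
R(a) = 3*a (R(a) = 2*a + a = 3*a)
P(b, X) = 1/b
o(D, B) = 220/9 (o(D, B) = 25 + 5/((3*(-3))) = 25 + 5/(-9) = 25 + 5*(-⅑) = 25 - 5/9 = 220/9)
j(H) = 3 + H + H² (j(H) = -5 + 1*((H*H + 8) + H) = -5 + 1*((H² + 8) + H) = -5 + 1*((8 + H²) + H) = -5 + 1*(8 + H + H²) = -5 + (8 + H + H²) = 3 + H + H²)
j(o(-8, 13)) - 35923 = (3 + 220/9 + (220/9)²) - 35923 = (3 + 220/9 + 48400/81) - 35923 = 50623/81 - 35923 = -2859140/81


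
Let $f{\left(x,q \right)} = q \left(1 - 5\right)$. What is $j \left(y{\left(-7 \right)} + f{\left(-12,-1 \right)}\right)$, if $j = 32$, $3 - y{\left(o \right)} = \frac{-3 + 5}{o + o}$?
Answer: $\frac{1600}{7} \approx 228.57$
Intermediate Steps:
$y{\left(o \right)} = 3 - \frac{1}{o}$ ($y{\left(o \right)} = 3 - \frac{-3 + 5}{o + o} = 3 - \frac{2}{2 o} = 3 - 2 \frac{1}{2 o} = 3 - \frac{1}{o}$)
$f{\left(x,q \right)} = - 4 q$ ($f{\left(x,q \right)} = q \left(-4\right) = - 4 q$)
$j \left(y{\left(-7 \right)} + f{\left(-12,-1 \right)}\right) = 32 \left(\left(3 - \frac{1}{-7}\right) - -4\right) = 32 \left(\left(3 - - \frac{1}{7}\right) + 4\right) = 32 \left(\left(3 + \frac{1}{7}\right) + 4\right) = 32 \left(\frac{22}{7} + 4\right) = 32 \cdot \frac{50}{7} = \frac{1600}{7}$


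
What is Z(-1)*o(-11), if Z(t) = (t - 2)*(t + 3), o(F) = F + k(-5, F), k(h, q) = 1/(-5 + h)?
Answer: 333/5 ≈ 66.600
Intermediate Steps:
o(F) = -1/10 + F (o(F) = F + 1/(-5 - 5) = F + 1/(-10) = F - 1/10 = -1/10 + F)
Z(t) = (-2 + t)*(3 + t)
Z(-1)*o(-11) = (-6 - 1 + (-1)**2)*(-1/10 - 11) = (-6 - 1 + 1)*(-111/10) = -6*(-111/10) = 333/5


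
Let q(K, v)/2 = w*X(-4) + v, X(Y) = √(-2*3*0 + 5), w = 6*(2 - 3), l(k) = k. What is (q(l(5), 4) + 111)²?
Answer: 14881 - 2856*√5 ≈ 8494.8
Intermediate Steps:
w = -6 (w = 6*(-1) = -6)
X(Y) = √5 (X(Y) = √(-6*0 + 5) = √(0 + 5) = √5)
q(K, v) = -12*√5 + 2*v (q(K, v) = 2*(-6*√5 + v) = 2*(v - 6*√5) = -12*√5 + 2*v)
(q(l(5), 4) + 111)² = ((-12*√5 + 2*4) + 111)² = ((-12*√5 + 8) + 111)² = ((8 - 12*√5) + 111)² = (119 - 12*√5)²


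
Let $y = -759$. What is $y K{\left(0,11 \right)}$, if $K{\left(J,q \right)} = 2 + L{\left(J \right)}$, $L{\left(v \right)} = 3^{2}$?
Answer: $-8349$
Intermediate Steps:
$L{\left(v \right)} = 9$
$K{\left(J,q \right)} = 11$ ($K{\left(J,q \right)} = 2 + 9 = 11$)
$y K{\left(0,11 \right)} = \left(-759\right) 11 = -8349$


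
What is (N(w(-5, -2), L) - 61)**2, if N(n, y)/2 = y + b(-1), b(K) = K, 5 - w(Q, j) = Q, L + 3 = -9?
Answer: 7569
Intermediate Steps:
L = -12 (L = -3 - 9 = -12)
w(Q, j) = 5 - Q
N(n, y) = -2 + 2*y (N(n, y) = 2*(y - 1) = 2*(-1 + y) = -2 + 2*y)
(N(w(-5, -2), L) - 61)**2 = ((-2 + 2*(-12)) - 61)**2 = ((-2 - 24) - 61)**2 = (-26 - 61)**2 = (-87)**2 = 7569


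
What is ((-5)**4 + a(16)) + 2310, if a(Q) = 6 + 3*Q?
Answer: 2989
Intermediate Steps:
((-5)**4 + a(16)) + 2310 = ((-5)**4 + (6 + 3*16)) + 2310 = (625 + (6 + 48)) + 2310 = (625 + 54) + 2310 = 679 + 2310 = 2989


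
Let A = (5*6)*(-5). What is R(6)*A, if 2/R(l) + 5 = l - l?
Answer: 60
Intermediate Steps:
R(l) = -⅖ (R(l) = 2/(-5 + (l - l)) = 2/(-5 + 0) = 2/(-5) = 2*(-⅕) = -⅖)
A = -150 (A = 30*(-5) = -150)
R(6)*A = -⅖*(-150) = 60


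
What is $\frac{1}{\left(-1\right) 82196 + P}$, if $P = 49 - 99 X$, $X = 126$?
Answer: $- \frac{1}{94621} \approx -1.0568 \cdot 10^{-5}$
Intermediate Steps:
$P = -12425$ ($P = 49 - 12474 = -12425$)
$\frac{1}{\left(-1\right) 82196 + P} = \frac{1}{\left(-1\right) 82196 - 12425} = \frac{1}{-82196 - 12425} = \frac{1}{-94621} = - \frac{1}{94621}$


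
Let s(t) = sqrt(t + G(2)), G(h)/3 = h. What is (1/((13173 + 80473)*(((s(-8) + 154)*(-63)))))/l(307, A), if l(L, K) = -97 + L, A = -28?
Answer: I/(1238936580*(sqrt(2) - 154*I)) ≈ -5.2408e-12 + 4.8127e-14*I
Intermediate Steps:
G(h) = 3*h
s(t) = sqrt(6 + t) (s(t) = sqrt(t + 3*2) = sqrt(t + 6) = sqrt(6 + t))
(1/((13173 + 80473)*(((s(-8) + 154)*(-63)))))/l(307, A) = (1/((13173 + 80473)*(((sqrt(6 - 8) + 154)*(-63)))))/(-97 + 307) = (1/(93646*(((sqrt(-2) + 154)*(-63)))))/210 = (1/(93646*(((I*sqrt(2) + 154)*(-63)))))*(1/210) = (1/(93646*(((154 + I*sqrt(2))*(-63)))))*(1/210) = (1/(93646*(-9702 - 63*I*sqrt(2))))*(1/210) = 1/(19665660*(-9702 - 63*I*sqrt(2)))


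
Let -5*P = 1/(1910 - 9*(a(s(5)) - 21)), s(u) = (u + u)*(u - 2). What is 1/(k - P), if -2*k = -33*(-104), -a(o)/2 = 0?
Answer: -10495/18009419 ≈ -0.00058275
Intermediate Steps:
s(u) = 2*u*(-2 + u) (s(u) = (2*u)*(-2 + u) = 2*u*(-2 + u))
a(o) = 0 (a(o) = -2*0 = 0)
k = -1716 (k = -(-33)*(-104)/2 = -½*3432 = -1716)
P = -1/10495 (P = -1/(5*(1910 - 9*(0 - 21))) = -1/(5*(1910 - 9*(-21))) = -1/(5*(1910 + 189)) = -⅕/2099 = -⅕*1/2099 = -1/10495 ≈ -9.5283e-5)
1/(k - P) = 1/(-1716 - 1*(-1/10495)) = 1/(-1716 + 1/10495) = 1/(-18009419/10495) = -10495/18009419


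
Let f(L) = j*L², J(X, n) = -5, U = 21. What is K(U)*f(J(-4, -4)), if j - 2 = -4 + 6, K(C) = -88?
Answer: -8800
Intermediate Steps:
j = 4 (j = 2 + (-4 + 6) = 2 + 2 = 4)
f(L) = 4*L²
K(U)*f(J(-4, -4)) = -352*(-5)² = -352*25 = -88*100 = -8800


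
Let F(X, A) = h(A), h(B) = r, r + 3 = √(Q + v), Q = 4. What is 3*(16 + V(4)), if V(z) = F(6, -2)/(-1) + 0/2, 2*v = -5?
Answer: 57 - 3*√6/2 ≈ 53.326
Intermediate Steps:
v = -5/2 (v = (½)*(-5) = -5/2 ≈ -2.5000)
r = -3 + √6/2 (r = -3 + √(4 - 5/2) = -3 + √(3/2) = -3 + √6/2 ≈ -1.7753)
h(B) = -3 + √6/2
F(X, A) = -3 + √6/2
V(z) = 3 - √6/2 (V(z) = (-3 + √6/2)/(-1) + 0/2 = (-3 + √6/2)*(-1) + 0*(½) = (3 - √6/2) + 0 = 3 - √6/2)
3*(16 + V(4)) = 3*(16 + (3 - √6/2)) = 3*(19 - √6/2) = 57 - 3*√6/2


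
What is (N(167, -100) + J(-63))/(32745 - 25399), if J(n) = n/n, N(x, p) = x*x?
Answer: 13945/3673 ≈ 3.7966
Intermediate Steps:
N(x, p) = x²
J(n) = 1
(N(167, -100) + J(-63))/(32745 - 25399) = (167² + 1)/(32745 - 25399) = (27889 + 1)/7346 = 27890*(1/7346) = 13945/3673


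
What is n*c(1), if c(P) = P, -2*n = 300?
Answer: -150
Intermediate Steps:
n = -150 (n = -1/2*300 = -150)
n*c(1) = -150*1 = -150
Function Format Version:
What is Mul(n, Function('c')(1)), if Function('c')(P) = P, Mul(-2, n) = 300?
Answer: -150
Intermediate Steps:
n = -150 (n = Mul(Rational(-1, 2), 300) = -150)
Mul(n, Function('c')(1)) = Mul(-150, 1) = -150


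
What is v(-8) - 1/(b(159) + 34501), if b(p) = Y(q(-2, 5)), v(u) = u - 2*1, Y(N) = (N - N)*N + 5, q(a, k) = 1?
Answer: -345061/34506 ≈ -10.000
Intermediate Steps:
Y(N) = 5 (Y(N) = 0*N + 5 = 0 + 5 = 5)
v(u) = -2 + u (v(u) = u - 2 = -2 + u)
b(p) = 5
v(-8) - 1/(b(159) + 34501) = (-2 - 8) - 1/(5 + 34501) = -10 - 1/34506 = -345061/34506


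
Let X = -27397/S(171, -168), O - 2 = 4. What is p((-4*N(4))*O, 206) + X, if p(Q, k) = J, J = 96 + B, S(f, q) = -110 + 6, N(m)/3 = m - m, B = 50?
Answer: 42581/104 ≈ 409.43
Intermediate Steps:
N(m) = 0 (N(m) = 3*(m - m) = 3*0 = 0)
O = 6 (O = 2 + 4 = 6)
S(f, q) = -104
X = 27397/104 (X = -27397/(-104) = -27397*(-1/104) = 27397/104 ≈ 263.43)
J = 146 (J = 96 + 50 = 146)
p(Q, k) = 146
p((-4*N(4))*O, 206) + X = 146 + 27397/104 = 42581/104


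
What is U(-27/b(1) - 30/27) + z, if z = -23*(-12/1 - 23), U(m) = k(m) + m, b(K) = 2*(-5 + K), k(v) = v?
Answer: 29143/36 ≈ 809.53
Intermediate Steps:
b(K) = -10 + 2*K
U(m) = 2*m (U(m) = m + m = 2*m)
z = 805 (z = -23*(-12*1 - 23) = -23*(-12 - 23) = -23*(-35) = 805)
U(-27/b(1) - 30/27) + z = 2*(-27/(-10 + 2*1) - 30/27) + 805 = 2*(-27/(-10 + 2) - 30*1/27) + 805 = 2*(-27/(-8) - 10/9) + 805 = 2*(-27*(-⅛) - 10/9) + 805 = 2*(27/8 - 10/9) + 805 = 2*(163/72) + 805 = 163/36 + 805 = 29143/36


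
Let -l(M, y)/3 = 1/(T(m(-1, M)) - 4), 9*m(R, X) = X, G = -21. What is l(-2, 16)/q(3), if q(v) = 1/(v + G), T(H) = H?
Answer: -243/19 ≈ -12.789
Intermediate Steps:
m(R, X) = X/9
l(M, y) = -3/(-4 + M/9) (l(M, y) = -3/(M/9 - 4) = -3/(-4 + M/9))
q(v) = 1/(-21 + v) (q(v) = 1/(v - 21) = 1/(-21 + v))
l(-2, 16)/q(3) = (-27/(-36 - 2))/(1/(-21 + 3)) = (-27/(-38))/(1/(-18)) = (-27*(-1/38))/(-1/18) = (27/38)*(-18) = -243/19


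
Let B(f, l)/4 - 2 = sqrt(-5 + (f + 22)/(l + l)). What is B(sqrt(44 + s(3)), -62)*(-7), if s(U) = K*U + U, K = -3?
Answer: -56 - 14*I*sqrt(19902 + 31*sqrt(38))/31 ≈ -56.0 - 64.016*I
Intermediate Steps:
s(U) = -2*U (s(U) = -3*U + U = -2*U)
B(f, l) = 8 + 4*sqrt(-5 + (22 + f)/(2*l)) (B(f, l) = 8 + 4*sqrt(-5 + (f + 22)/(l + l)) = 8 + 4*sqrt(-5 + (22 + f)/((2*l))) = 8 + 4*sqrt(-5 + (22 + f)*(1/(2*l))) = 8 + 4*sqrt(-5 + (22 + f)/(2*l)))
B(sqrt(44 + s(3)), -62)*(-7) = (8 + 2*sqrt(2)*sqrt((22 + sqrt(44 - 2*3) - 10*(-62))/(-62)))*(-7) = (8 + 2*sqrt(2)*sqrt(-(22 + sqrt(44 - 6) + 620)/62))*(-7) = (8 + 2*sqrt(2)*sqrt(-(22 + sqrt(38) + 620)/62))*(-7) = (8 + 2*sqrt(2)*sqrt(-(642 + sqrt(38))/62))*(-7) = (8 + 2*sqrt(2)*sqrt(-321/31 - sqrt(38)/62))*(-7) = -56 - 14*sqrt(2)*sqrt(-321/31 - sqrt(38)/62)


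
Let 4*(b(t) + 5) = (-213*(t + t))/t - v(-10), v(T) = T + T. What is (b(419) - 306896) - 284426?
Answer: -1182857/2 ≈ -5.9143e+5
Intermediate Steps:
v(T) = 2*T
b(t) = -213/2 (b(t) = -5 + ((-213*(t + t))/t - 2*(-10))/4 = -5 + ((-426*t)/t - 1*(-20))/4 = -5 + ((-426*t)/t + 20)/4 = -5 + (-426 + 20)/4 = -5 + (1/4)*(-406) = -5 - 203/2 = -213/2)
(b(419) - 306896) - 284426 = (-213/2 - 306896) - 284426 = -614005/2 - 284426 = -1182857/2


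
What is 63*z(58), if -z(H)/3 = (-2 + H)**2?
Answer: -592704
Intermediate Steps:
z(H) = -3*(-2 + H)**2
63*z(58) = 63*(-3*(-2 + 58)**2) = 63*(-3*56**2) = 63*(-3*3136) = 63*(-9408) = -592704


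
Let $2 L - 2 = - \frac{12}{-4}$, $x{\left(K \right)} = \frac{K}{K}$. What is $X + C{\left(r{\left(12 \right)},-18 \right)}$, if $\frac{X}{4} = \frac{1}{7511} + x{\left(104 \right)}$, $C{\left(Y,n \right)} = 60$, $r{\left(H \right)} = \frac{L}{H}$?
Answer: $\frac{480708}{7511} \approx 64.0$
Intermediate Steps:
$x{\left(K \right)} = 1$
$L = \frac{5}{2}$ ($L = 1 + \frac{\left(-12\right) \frac{1}{-4}}{2} = 1 + \frac{\left(-12\right) \left(- \frac{1}{4}\right)}{2} = 1 + \frac{1}{2} \cdot 3 = 1 + \frac{3}{2} = \frac{5}{2} \approx 2.5$)
$r{\left(H \right)} = \frac{5}{2 H}$
$X = \frac{30048}{7511}$ ($X = 4 \left(\frac{1}{7511} + 1\right) = 4 \cdot \frac{7512}{7511} = \frac{30048}{7511} \approx 4.0005$)
$X + C{\left(r{\left(12 \right)},-18 \right)} = \frac{30048}{7511} + 60 = \frac{480708}{7511}$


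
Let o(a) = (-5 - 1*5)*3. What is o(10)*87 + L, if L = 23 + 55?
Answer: -2532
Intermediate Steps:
o(a) = -30 (o(a) = (-5 - 5)*3 = -10*3 = -30)
L = 78
o(10)*87 + L = -30*87 + 78 = -2610 + 78 = -2532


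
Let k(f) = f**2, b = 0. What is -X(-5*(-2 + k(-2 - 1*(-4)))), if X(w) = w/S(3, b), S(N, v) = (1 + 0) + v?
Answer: 10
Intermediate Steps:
S(N, v) = 1 + v
X(w) = w (X(w) = w/(1 + 0) = w/1 = w*1 = w)
-X(-5*(-2 + k(-2 - 1*(-4)))) = -(-5)*(-2 + (-2 - 1*(-4))**2) = -(-5)*(-2 + (-2 + 4)**2) = -(-5)*(-2 + 2**2) = -(-5)*(-2 + 4) = -(-5)*2 = -1*(-10) = 10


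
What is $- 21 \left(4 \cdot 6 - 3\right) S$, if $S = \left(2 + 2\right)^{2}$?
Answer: $-7056$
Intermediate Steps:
$S = 16$ ($S = 4^{2} = 16$)
$- 21 \left(4 \cdot 6 - 3\right) S = - 21 \left(4 \cdot 6 - 3\right) 16 = - 21 \left(24 - 3\right) 16 = \left(-21\right) 21 \cdot 16 = \left(-441\right) 16 = -7056$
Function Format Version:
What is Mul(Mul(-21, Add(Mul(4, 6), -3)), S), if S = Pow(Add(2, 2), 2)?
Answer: -7056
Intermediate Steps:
S = 16 (S = Pow(4, 2) = 16)
Mul(Mul(-21, Add(Mul(4, 6), -3)), S) = Mul(Mul(-21, Add(Mul(4, 6), -3)), 16) = Mul(Mul(-21, Add(24, -3)), 16) = Mul(Mul(-21, 21), 16) = Mul(-441, 16) = -7056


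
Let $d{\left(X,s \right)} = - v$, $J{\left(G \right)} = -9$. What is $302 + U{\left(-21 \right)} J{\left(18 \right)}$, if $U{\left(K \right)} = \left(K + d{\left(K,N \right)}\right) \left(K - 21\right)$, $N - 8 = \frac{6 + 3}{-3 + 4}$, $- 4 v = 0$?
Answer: $-7636$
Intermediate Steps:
$v = 0$ ($v = \left(- \frac{1}{4}\right) 0 = 0$)
$N = 17$ ($N = 8 + \frac{6 + 3}{-3 + 4} = 8 + \frac{9}{1} = 8 + 9 \cdot 1 = 8 + 9 = 17$)
$d{\left(X,s \right)} = 0$ ($d{\left(X,s \right)} = \left(-1\right) 0 = 0$)
$U{\left(K \right)} = K \left(-21 + K\right)$ ($U{\left(K \right)} = \left(K + 0\right) \left(K - 21\right) = K \left(-21 + K\right)$)
$302 + U{\left(-21 \right)} J{\left(18 \right)} = 302 + - 21 \left(-21 - 21\right) \left(-9\right) = 302 + \left(-21\right) \left(-42\right) \left(-9\right) = 302 + 882 \left(-9\right) = 302 - 7938 = -7636$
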